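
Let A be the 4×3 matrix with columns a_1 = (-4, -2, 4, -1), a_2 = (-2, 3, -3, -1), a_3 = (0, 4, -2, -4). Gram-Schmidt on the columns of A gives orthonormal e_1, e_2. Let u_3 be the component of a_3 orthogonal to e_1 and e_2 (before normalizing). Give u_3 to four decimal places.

e_1 = a_1/‖a_1‖ = (-4, -2, 4, -1)/6.0828 = (-0.6576, -0.3288, 0.6576, -0.1644).
r_{12} = e_1·a_2 = -1.4796.
u_2 = a_2 + 1.4796·e_1 = (-2.9730, 2.5135, -2.0270, -1.2432).
‖u_2‖ = 4.5619, so e_2 = (-0.6517, 0.5510, -0.4443, -0.2725).
r_{13} = e_1·a_3 = -1.9728; r_{23} = e_2·a_3 = 4.1827.
u_3 = a_3 + 1.9728·e_1 − 4.1827·e_2 = (1.4286, 1.0468, 1.1558, -3.1844).

u_3 = (1.4286, 1.0468, 1.1558, -3.1844)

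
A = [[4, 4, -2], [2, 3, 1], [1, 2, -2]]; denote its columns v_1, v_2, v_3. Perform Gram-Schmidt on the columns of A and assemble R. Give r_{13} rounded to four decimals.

r_{13} = -1.7457

v_1 = (4, 2, 1); ‖v_1‖ = 4.5826, so e_1 = (0.8729, 0.4364, 0.2182).
r_{13} = e_1·v_3 = -1.7457.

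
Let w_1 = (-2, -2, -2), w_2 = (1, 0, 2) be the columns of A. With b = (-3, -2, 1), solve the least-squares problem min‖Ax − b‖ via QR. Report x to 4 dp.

x = (1.4167, 1.5000)

w_1 = (-2, -2, -2); ‖w_1‖ = 3.4641, so q_1 = (-0.5774, -0.5774, -0.5774).
q_1·w_2 = (-0.5774)·1 + (-0.5774)·0 + (-0.5774)·2 = -1.7321.
u_2 = w_2 + 1.7321·q_1 = (0.0000, -1.0000, 1.0000).
‖u_2‖ = 1.4142, so q_2 = (0.0000, -0.7071, 0.7071).
Qᵀb = (2.3094, 2.1213).
Back-substitute: x_2 = 2.1213/1.4142 = 1.5000.
x_1 = (2.3094 + 1.7321·1.5000)/3.4641 = 1.4167.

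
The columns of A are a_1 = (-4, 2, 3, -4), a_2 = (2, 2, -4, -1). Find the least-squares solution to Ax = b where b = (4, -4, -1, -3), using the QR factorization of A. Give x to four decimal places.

e_1 = a_1/‖a_1‖ = (-4, 2, 3, -4)/6.7082 = (-0.5963, 0.2981, 0.4472, -0.5963).
r_{12} = e_1·a_2 = -1.7889.
u_2 = a_2 + 1.7889·e_1 = (0.9333, 2.5333, -3.2000, -2.0667).
‖u_2‖ = 4.6690, so e_2 = (0.1999, 0.5426, -0.6854, -0.4426).
Qᵀb = (-2.2361, 0.6425).
Back-substitute: x_2 = 0.6425/4.6690 = 0.1376.
x_1 = (-2.2361 + 1.7889·0.1376)/6.7082 = -0.2966.

x = (-0.2966, 0.1376)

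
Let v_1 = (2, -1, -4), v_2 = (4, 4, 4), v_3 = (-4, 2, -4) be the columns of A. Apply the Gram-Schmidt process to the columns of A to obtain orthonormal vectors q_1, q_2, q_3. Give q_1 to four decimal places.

v_1 = (2, -1, -4); ‖v_1‖ = 4.5826, so q_1 = (0.4364, -0.2182, -0.8729).

q_1 = (0.4364, -0.2182, -0.8729)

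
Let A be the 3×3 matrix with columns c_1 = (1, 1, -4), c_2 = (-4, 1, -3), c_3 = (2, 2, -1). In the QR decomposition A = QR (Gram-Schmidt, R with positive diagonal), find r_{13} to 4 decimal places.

q_1 = c_1/‖c_1‖ = (1, 1, -4)/4.2426 = (0.2357, 0.2357, -0.9428).
r_{13} = q_1·c_3 = 1.8856.

r_{13} = 1.8856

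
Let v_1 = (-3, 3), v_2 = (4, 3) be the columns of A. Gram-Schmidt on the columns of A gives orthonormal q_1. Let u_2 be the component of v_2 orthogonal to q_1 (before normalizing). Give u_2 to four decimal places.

u_2 = (3.5000, 3.5000)

v_1 = (-3, 3); ‖v_1‖ = 4.2426, so q_1 = (-0.7071, 0.7071).
q_1·v_2 = (-0.7071)·4 + 0.7071·3 = -0.7071.
u_2 = v_2 + 0.7071·q_1 = (3.5000, 3.5000).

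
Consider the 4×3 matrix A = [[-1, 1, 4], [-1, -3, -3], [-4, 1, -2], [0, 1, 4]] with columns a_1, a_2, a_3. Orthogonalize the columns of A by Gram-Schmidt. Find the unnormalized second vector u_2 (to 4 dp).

u_2 = (0.8889, -3.1111, 0.5556, 1.0000)

a_1 = (-1, -1, -4, 0); ‖a_1‖ = 4.2426, so q_1 = (-0.2357, -0.2357, -0.9428, 0.0000).
q_1·a_2 = (-0.2357)·1 + (-0.2357)·(-3) + (-0.9428)·1 + 0.0000·1 = -0.4714.
u_2 = a_2 + 0.4714·q_1 = (0.8889, -3.1111, 0.5556, 1.0000).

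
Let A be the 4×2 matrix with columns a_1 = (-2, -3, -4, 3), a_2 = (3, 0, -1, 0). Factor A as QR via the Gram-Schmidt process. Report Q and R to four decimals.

Q = [[-0.3244, 0.9203], [-0.4867, -0.0502], [-0.6489, -0.3848], [0.4867, 0.0502]], R = [[6.1644, -0.3244], [0.0000, 3.1456]]

q_1 = a_1/‖a_1‖ = (-2, -3, -4, 3)/6.1644 = (-0.3244, -0.4867, -0.6489, 0.4867).
r_{12} = q_1·a_2 = -0.3244.
u_2 = a_2 + 0.3244·q_1 = (2.8947, -0.1579, -1.2105, 0.1579).
‖u_2‖ = 3.1456, so q_2 = (0.9203, -0.0502, -0.3848, 0.0502).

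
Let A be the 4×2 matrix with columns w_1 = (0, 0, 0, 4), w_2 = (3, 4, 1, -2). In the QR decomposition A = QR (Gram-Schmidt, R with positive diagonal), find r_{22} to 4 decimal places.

w_1 = (0, 0, 0, 4); ‖w_1‖ = 4.0000, so q_1 = (0.0000, 0.0000, 0.0000, 1.0000).
q_1·w_2 = 0.0000·3 + 0.0000·4 + 0.0000·1 + 1.0000·(-2) = -2.0000.
u_2 = w_2 + 2.0000·q_1 = (3.0000, 4.0000, 1.0000, 0.0000).
r_{22} = ‖u_2‖ = 5.0990.

r_{22} = 5.0990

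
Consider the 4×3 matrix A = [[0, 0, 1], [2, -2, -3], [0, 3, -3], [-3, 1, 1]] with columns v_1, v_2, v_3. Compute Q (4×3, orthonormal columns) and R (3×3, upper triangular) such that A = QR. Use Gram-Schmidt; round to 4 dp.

v_1 = (0, 2, 0, -3); ‖v_1‖ = 3.6056, so e_1 = (0.0000, 0.5547, 0.0000, -0.8321).
e_1·v_2 = 0.0000·0 + 0.5547·(-2) + 0.0000·3 + (-0.8321)·1 = -1.9415.
u_2 = v_2 + 1.9415·e_1 = (0.0000, -0.9231, 3.0000, -0.6154).
‖u_2‖ = 3.1986, so e_2 = (0.0000, -0.2886, 0.9379, -0.1924).
e_1·v_3 = 0.0000·1 + 0.5547·(-3) + 0.0000·(-3) + (-0.8321)·1 = -2.4962; e_2·v_3 = 0.0000·1 + (-0.2886)·(-3) + 0.9379·(-3) + (-0.1924)·1 = -2.1404.
u_3 = v_3 + 2.4962·e_1 + 2.1404·e_2 = (1.0000, -2.2331, -0.9925, -1.4887).
‖u_3‖ = 3.0312, so e_3 = (0.3299, -0.7367, -0.3274, -0.4911).

Q = [[0.0000, 0.0000, 0.3299], [0.5547, -0.2886, -0.7367], [0.0000, 0.9379, -0.3274], [-0.8321, -0.1924, -0.4911]], R = [[3.6056, -1.9415, -2.4962], [0.0000, 3.1986, -2.1404], [0.0000, 0.0000, 3.0312]]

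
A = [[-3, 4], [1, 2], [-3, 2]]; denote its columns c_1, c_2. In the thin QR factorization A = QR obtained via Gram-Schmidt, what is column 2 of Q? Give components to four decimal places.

q_1 = c_1/‖c_1‖ = (-3, 1, -3)/4.3589 = (-0.6882, 0.2294, -0.6882).
r_{12} = q_1·c_2 = -3.6707.
u_2 = c_2 + 3.6707·q_1 = (1.4737, 2.8421, -0.5263).
‖u_2‖ = 3.2444, so q_2 = (0.4542, 0.8760, -0.1622).

q_2 = (0.4542, 0.8760, -0.1622)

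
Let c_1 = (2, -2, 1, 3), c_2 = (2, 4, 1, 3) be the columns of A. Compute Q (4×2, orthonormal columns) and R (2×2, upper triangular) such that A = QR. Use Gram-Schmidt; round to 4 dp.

Q = [[0.4714, 0.2520], [-0.4714, 0.8819], [0.2357, 0.1260], [0.7071, 0.3780]], R = [[4.2426, 1.4142], [0.0000, 5.2915]]

q_1 = c_1/‖c_1‖ = (2, -2, 1, 3)/4.2426 = (0.4714, -0.4714, 0.2357, 0.7071).
r_{12} = q_1·c_2 = 1.4142.
u_2 = c_2 − 1.4142·q_1 = (1.3333, 4.6667, 0.6667, 2.0000).
‖u_2‖ = 5.2915, so q_2 = (0.2520, 0.8819, 0.1260, 0.3780).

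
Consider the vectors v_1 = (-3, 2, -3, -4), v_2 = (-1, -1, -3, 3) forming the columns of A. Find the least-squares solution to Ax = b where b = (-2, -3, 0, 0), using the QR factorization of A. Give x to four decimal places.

e_1 = v_1/‖v_1‖ = (-3, 2, -3, -4)/6.1644 = (-0.4867, 0.3244, -0.4867, -0.6489).
r_{12} = e_1·v_2 = -0.3244.
u_2 = v_2 + 0.3244·e_1 = (-1.1579, -0.8947, -3.1579, 2.7895).
‖u_2‖ = 4.4604, so e_2 = (-0.2596, -0.2006, -0.7080, 0.6254).
Qᵀb = (0.0000, 1.1210).
Back-substitute: x_2 = 1.1210/4.4604 = 0.2513.
x_1 = (0.0000 + 0.3244·0.2513)/6.1644 = 0.0132.

x = (0.0132, 0.2513)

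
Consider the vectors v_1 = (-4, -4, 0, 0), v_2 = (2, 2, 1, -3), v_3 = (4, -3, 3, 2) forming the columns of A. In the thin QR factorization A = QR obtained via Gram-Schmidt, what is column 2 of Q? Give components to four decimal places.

e_2 = (0.0000, 0.0000, 0.3162, -0.9487)

e_1 = v_1/‖v_1‖ = (-4, -4, 0, 0)/5.6569 = (-0.7071, -0.7071, 0.0000, 0.0000).
r_{12} = e_1·v_2 = -2.8284.
u_2 = v_2 + 2.8284·e_1 = (0.0000, 0.0000, 1.0000, -3.0000).
‖u_2‖ = 3.1623, so e_2 = (0.0000, 0.0000, 0.3162, -0.9487).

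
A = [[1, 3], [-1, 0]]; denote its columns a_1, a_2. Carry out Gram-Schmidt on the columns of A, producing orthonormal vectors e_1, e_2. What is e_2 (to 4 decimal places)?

a_1 = (1, -1); ‖a_1‖ = 1.4142, so e_1 = (0.7071, -0.7071).
e_1·a_2 = 0.7071·3 + (-0.7071)·0 = 2.1213.
u_2 = a_2 − 2.1213·e_1 = (1.5000, 1.5000).
‖u_2‖ = 2.1213, so e_2 = (0.7071, 0.7071).

e_2 = (0.7071, 0.7071)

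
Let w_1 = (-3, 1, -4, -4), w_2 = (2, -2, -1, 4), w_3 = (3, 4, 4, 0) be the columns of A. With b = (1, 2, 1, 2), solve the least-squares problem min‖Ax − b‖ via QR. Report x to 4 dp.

w_1 = (-3, 1, -4, -4); ‖w_1‖ = 6.4807, so e_1 = (-0.4629, 0.1543, -0.6172, -0.6172).
e_1·w_2 = (-0.4629)·2 + 0.1543·(-2) + (-0.6172)·(-1) + (-0.6172)·4 = -3.0861.
u_2 = w_2 + 3.0861·e_1 = (0.5714, -1.5238, -2.9048, 2.0952).
‖u_2‖ = 3.9340, so e_2 = (0.1453, -0.3873, -0.7384, 0.5326).
e_1·w_3 = (-0.4629)·3 + 0.1543·4 + (-0.6172)·4 + (-0.6172)·0 = -3.2404; e_2·w_3 = 0.1453·3 + (-0.3873)·4 + (-0.7384)·4 + 0.5326·0 = -4.0671.
u_3 = w_3 + 3.2404·e_1 + 4.0671·e_2 = (2.0908, 2.9246, -1.0031, 0.1662).
‖u_3‖ = 3.7361, so e_3 = (0.5596, 0.7828, -0.2685, 0.0445).
Qᵀb = (-2.0059, -0.3026, 1.9457).
Back-substitute: x_3 = 1.9457/3.7361 = 0.5208.
x_2 = (-0.3026 + 4.0671·0.5208)/3.9340 = 0.4615.
x_1 = (-2.0059 + 3.0861·0.4615 + 3.2404·0.5208)/6.4807 = 0.1706.

x = (0.1706, 0.4615, 0.5208)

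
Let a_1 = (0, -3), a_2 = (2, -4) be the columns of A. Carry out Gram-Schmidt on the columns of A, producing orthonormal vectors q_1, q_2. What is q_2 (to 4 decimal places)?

q_1 = a_1/‖a_1‖ = (0, -3)/3.0000 = (0.0000, -1.0000).
r_{12} = q_1·a_2 = 4.0000.
u_2 = a_2 − 4.0000·q_1 = (2.0000, 0.0000).
‖u_2‖ = 2.0000, so q_2 = (1.0000, 0.0000).

q_2 = (1.0000, 0.0000)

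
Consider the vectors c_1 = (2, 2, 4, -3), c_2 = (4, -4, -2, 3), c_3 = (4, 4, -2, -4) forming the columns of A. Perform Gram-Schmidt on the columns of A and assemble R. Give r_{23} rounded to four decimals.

r_{23} = 0.3826

e_1 = c_1/‖c_1‖ = (2, 2, 4, -3)/5.7446 = (0.3482, 0.3482, 0.6963, -0.5222).
r_{12} = e_1·c_2 = -2.9593.
u_2 = c_2 + 2.9593·e_1 = (5.0303, -2.9697, 0.0606, 1.4545).
‖u_2‖ = 6.0202, so e_2 = (0.8356, -0.4933, 0.0101, 0.2416).
r_{23} = e_2·c_3 = 0.3826.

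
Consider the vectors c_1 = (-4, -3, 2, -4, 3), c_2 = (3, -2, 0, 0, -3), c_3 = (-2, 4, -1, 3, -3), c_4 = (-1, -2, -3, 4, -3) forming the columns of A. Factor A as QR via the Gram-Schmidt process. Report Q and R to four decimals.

Q = [[-0.5443, 0.4473, -0.6541, -0.2753], [-0.4082, -0.6709, 0.1256, -0.5843], [0.2722, 0.1316, 0.0952, -0.5367], [-0.5443, -0.2631, 0.0541, 0.5308], [0.4082, -0.5131, -0.7378, 0.1142]], R = [[7.3485, -2.0412, -3.6742, -2.8577], [0.0000, 4.2230, -2.9600, 0.9867], [0.0000, 0.0000, 4.0912, 2.5470], [0.0000, 0.0000, 0.0000, 4.8345]]

e_1 = c_1/‖c_1‖ = (-4, -3, 2, -4, 3)/7.3485 = (-0.5443, -0.4082, 0.2722, -0.5443, 0.4082).
r_{12} = e_1·c_2 = -2.0412.
u_2 = c_2 + 2.0412·e_1 = (1.8889, -2.8333, 0.5556, -1.1111, -2.1667).
‖u_2‖ = 4.2230, so e_2 = (0.4473, -0.6709, 0.1316, -0.2631, -0.5131).
r_{13} = e_1·c_3 = -3.6742; r_{23} = e_2·c_3 = -2.9600.
u_3 = c_3 + 3.6742·e_1 + 2.9600·e_2 = (-2.6760, 0.5140, 0.3894, 0.2212, -3.0187).
‖u_3‖ = 4.0912, so e_3 = (-0.6541, 0.1256, 0.0952, 0.0541, -0.7378).
r_{14} = e_1·c_4 = -2.8577; r_{24} = e_2·c_4 = 0.9867; r_{34} = e_3·c_4 = 2.5470.
u_4 = c_4 + 2.8577·e_1 − 0.9867·e_2 − 2.5470·e_3 = (-1.3309, -2.8247, -2.5945, 2.5664, 0.5522).
‖u_4‖ = 4.8345, so e_4 = (-0.2753, -0.5843, -0.5367, 0.5308, 0.1142).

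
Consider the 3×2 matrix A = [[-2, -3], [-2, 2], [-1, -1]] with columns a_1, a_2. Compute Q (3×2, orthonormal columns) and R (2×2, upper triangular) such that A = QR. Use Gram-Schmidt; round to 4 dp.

a_1 = (-2, -2, -1); ‖a_1‖ = 3.0000, so e_1 = (-0.6667, -0.6667, -0.3333).
e_1·a_2 = (-0.6667)·(-3) + (-0.6667)·2 + (-0.3333)·(-1) = 1.0000.
u_2 = a_2 − 1.0000·e_1 = (-2.3333, 2.6667, -0.6667).
‖u_2‖ = 3.6056, so e_2 = (-0.6472, 0.7396, -0.1849).

Q = [[-0.6667, -0.6472], [-0.6667, 0.7396], [-0.3333, -0.1849]], R = [[3.0000, 1.0000], [0.0000, 3.6056]]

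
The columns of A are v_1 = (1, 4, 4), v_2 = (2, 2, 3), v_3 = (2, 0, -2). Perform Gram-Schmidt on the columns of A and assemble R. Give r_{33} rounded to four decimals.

v_1 = (1, 4, 4); ‖v_1‖ = 5.7446, so q_1 = (0.1741, 0.6963, 0.6963).
q_1·v_2 = 0.1741·2 + 0.6963·2 + 0.6963·3 = 3.8297.
u_2 = v_2 − 3.8297·q_1 = (1.3333, -0.6667, 0.3333).
‖u_2‖ = 1.5275, so q_2 = (0.8729, -0.4364, 0.2182).
q_1·v_3 = 0.1741·2 + 0.6963·0 + 0.6963·(-2) = -1.0445; q_2·v_3 = 0.8729·2 + (-0.4364)·0 + 0.2182·(-2) = 1.3093.
u_3 = v_3 + 1.0445·q_1 − 1.3093·q_2 = (1.0390, 1.2987, -1.5584).
r_{33} = ‖u_3‖ = 2.2792.

r_{33} = 2.2792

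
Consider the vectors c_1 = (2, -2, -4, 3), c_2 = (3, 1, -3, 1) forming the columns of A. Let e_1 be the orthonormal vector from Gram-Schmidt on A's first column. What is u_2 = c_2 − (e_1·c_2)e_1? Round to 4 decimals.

c_1 = (2, -2, -4, 3); ‖c_1‖ = 5.7446, so e_1 = (0.3482, -0.3482, -0.6963, 0.5222).
e_1·c_2 = 0.3482·3 + (-0.3482)·1 + (-0.6963)·(-3) + 0.5222·1 = 3.3075.
u_2 = c_2 − 3.3075·e_1 = (1.8485, 2.1515, -0.6970, -0.7273).

u_2 = (1.8485, 2.1515, -0.6970, -0.7273)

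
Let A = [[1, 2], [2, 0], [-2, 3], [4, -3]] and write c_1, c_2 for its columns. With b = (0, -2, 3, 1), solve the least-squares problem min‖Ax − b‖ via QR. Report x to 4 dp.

x = (-0.1224, 0.1837)

c_1 = (1, 2, -2, 4); ‖c_1‖ = 5.0000, so q_1 = (0.2000, 0.4000, -0.4000, 0.8000).
q_1·c_2 = 0.2000·2 + 0.4000·0 + (-0.4000)·3 + 0.8000·(-3) = -3.2000.
u_2 = c_2 + 3.2000·q_1 = (2.6400, 1.2800, 1.7200, -0.4400).
‖u_2‖ = 3.4293, so q_2 = (0.7698, 0.3733, 0.5016, -0.1283).
Qᵀb = (-1.2000, 0.6299).
Back-substitute: x_2 = 0.6299/3.4293 = 0.1837.
x_1 = (-1.2000 + 3.2000·0.1837)/5.0000 = -0.1224.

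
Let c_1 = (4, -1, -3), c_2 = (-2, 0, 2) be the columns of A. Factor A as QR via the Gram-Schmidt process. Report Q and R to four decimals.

Q = [[0.7845, 0.2265], [-0.1961, -0.7926], [-0.5883, 0.5661]], R = [[5.0990, -2.7456], [0.0000, 0.6794]]

c_1 = (4, -1, -3); ‖c_1‖ = 5.0990, so q_1 = (0.7845, -0.1961, -0.5883).
q_1·c_2 = 0.7845·(-2) + (-0.1961)·0 + (-0.5883)·2 = -2.7456.
u_2 = c_2 + 2.7456·q_1 = (0.1538, -0.5385, 0.3846).
‖u_2‖ = 0.6794, so q_2 = (0.2265, -0.7926, 0.5661).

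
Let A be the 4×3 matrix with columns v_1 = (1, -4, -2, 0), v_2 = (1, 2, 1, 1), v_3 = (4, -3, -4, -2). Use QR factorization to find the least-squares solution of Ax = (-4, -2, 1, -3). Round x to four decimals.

q_1 = v_1/‖v_1‖ = (1, -4, -2, 0)/4.5826 = (0.2182, -0.8729, -0.4364, 0.0000).
r_{12} = q_1·v_2 = -1.9640.
u_2 = v_2 + 1.9640·q_1 = (1.4286, 0.2857, 0.1429, 1.0000).
‖u_2‖ = 1.7728, so q_2 = (0.8058, 0.1612, 0.0806, 0.5641).
r_{13} = q_1·v_3 = 5.2372; r_{23} = q_2·v_3 = 1.2893.
u_3 = v_3 − 5.2372·q_1 − 1.2893·q_2 = (1.8182, 1.3636, -1.8182, -2.7273).
‖u_3‖ = 3.9886, so q_3 = (0.4558, 0.3419, -0.4558, -0.6838).
Qᵀb = (0.4364, -5.1573, -0.9117).
Back-substitute: x_3 = -0.9117/3.9886 = -0.2286.
x_2 = (-5.1573 − 1.2893·(-0.2286))/1.7728 = -2.7429.
x_1 = (0.4364 + 1.9640·(-2.7429) − 5.2372·(-0.2286))/4.5826 = -0.8190.

x = (-0.8190, -2.7429, -0.2286)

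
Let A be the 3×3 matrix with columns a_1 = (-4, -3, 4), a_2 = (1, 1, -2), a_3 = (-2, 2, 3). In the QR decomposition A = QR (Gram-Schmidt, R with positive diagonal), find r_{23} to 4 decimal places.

a_1 = (-4, -3, 4); ‖a_1‖ = 6.4031, so q_1 = (-0.6247, -0.4685, 0.6247).
q_1·a_2 = (-0.6247)·1 + (-0.4685)·1 + 0.6247·(-2) = -2.3426.
u_2 = a_2 + 2.3426·q_1 = (-0.4634, -0.0976, -0.5366).
‖u_2‖ = 0.7157, so q_2 = (-0.6475, -0.1363, -0.7498).
r_{23} = q_2·a_3 = -1.2269.

r_{23} = -1.2269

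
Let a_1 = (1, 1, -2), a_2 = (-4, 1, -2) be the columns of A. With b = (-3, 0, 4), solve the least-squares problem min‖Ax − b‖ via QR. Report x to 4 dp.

e_1 = a_1/‖a_1‖ = (1, 1, -2)/2.4495 = (0.4082, 0.4082, -0.8165).
r_{12} = e_1·a_2 = 0.4082.
u_2 = a_2 − 0.4082·e_1 = (-4.1667, 0.8333, -1.6667).
‖u_2‖ = 4.5644, so e_2 = (-0.9129, 0.1826, -0.3651).
Qᵀb = (-4.4907, 1.2780).
Back-substitute: x_2 = 1.2780/4.5644 = 0.2800.
x_1 = (-4.4907 − 0.4082·0.2800)/2.4495 = -1.8800.

x = (-1.8800, 0.2800)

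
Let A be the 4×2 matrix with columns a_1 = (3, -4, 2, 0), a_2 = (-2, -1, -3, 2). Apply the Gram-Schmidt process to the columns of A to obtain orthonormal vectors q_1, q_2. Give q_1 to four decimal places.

a_1 = (3, -4, 2, 0); ‖a_1‖ = 5.3852, so q_1 = (0.5571, -0.7428, 0.3714, 0.0000).

q_1 = (0.5571, -0.7428, 0.3714, 0.0000)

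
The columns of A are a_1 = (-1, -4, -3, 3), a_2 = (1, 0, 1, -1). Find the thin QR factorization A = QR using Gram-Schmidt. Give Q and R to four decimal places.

a_1 = (-1, -4, -3, 3); ‖a_1‖ = 5.9161, so q_1 = (-0.1690, -0.6761, -0.5071, 0.5071).
q_1·a_2 = (-0.1690)·1 + (-0.6761)·0 + (-0.5071)·1 + 0.5071·(-1) = -1.1832.
u_2 = a_2 + 1.1832·q_1 = (0.8000, -0.8000, 0.4000, -0.4000).
‖u_2‖ = 1.2649, so q_2 = (0.6325, -0.6325, 0.3162, -0.3162).

Q = [[-0.1690, 0.6325], [-0.6761, -0.6325], [-0.5071, 0.3162], [0.5071, -0.3162]], R = [[5.9161, -1.1832], [0.0000, 1.2649]]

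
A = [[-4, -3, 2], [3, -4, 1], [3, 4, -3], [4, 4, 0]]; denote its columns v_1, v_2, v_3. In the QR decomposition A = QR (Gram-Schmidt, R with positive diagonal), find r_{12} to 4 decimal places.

v_1 = (-4, 3, 3, 4); ‖v_1‖ = 7.0711, so e_1 = (-0.5657, 0.4243, 0.4243, 0.5657).
r_{12} = e_1·v_2 = 3.9598.

r_{12} = 3.9598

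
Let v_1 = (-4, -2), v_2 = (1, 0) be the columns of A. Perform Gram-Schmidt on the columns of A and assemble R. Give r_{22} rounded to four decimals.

v_1 = (-4, -2); ‖v_1‖ = 4.4721, so q_1 = (-0.8944, -0.4472).
q_1·v_2 = (-0.8944)·1 + (-0.4472)·0 = -0.8944.
u_2 = v_2 + 0.8944·q_1 = (0.2000, -0.4000).
r_{22} = ‖u_2‖ = 0.4472.

r_{22} = 0.4472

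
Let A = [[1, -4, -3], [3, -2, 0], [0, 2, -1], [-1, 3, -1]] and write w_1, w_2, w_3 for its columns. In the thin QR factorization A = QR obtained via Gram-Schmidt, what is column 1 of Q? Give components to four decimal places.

w_1 = (1, 3, 0, -1); ‖w_1‖ = 3.3166, so q_1 = (0.3015, 0.9045, 0.0000, -0.3015).

q_1 = (0.3015, 0.9045, 0.0000, -0.3015)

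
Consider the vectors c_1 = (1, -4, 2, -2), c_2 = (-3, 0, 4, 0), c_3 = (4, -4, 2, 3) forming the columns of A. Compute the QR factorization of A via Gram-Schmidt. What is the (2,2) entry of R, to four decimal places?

q_1 = c_1/‖c_1‖ = (1, -4, 2, -2)/5.0000 = (0.2000, -0.8000, 0.4000, -0.4000).
r_{12} = q_1·c_2 = 1.0000.
u_2 = c_2 − 1.0000·q_1 = (-3.2000, 0.8000, 3.6000, 0.4000).
r_{22} = ‖u_2‖ = 4.8990.

r_{22} = 4.8990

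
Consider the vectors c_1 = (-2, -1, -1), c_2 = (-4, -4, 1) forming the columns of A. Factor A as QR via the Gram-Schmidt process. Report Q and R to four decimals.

Q = [[-0.8165, -0.0930], [-0.4082, -0.6048], [-0.4082, 0.7909]], R = [[2.4495, 4.4907], [0.0000, 3.5824]]

q_1 = c_1/‖c_1‖ = (-2, -1, -1)/2.4495 = (-0.8165, -0.4082, -0.4082).
r_{12} = q_1·c_2 = 4.4907.
u_2 = c_2 − 4.4907·q_1 = (-0.3333, -2.1667, 2.8333).
‖u_2‖ = 3.5824, so q_2 = (-0.0930, -0.6048, 0.7909).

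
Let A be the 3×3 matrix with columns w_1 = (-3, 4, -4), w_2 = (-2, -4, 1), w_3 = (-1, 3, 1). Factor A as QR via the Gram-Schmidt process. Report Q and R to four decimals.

Q = [[-0.4685, -0.7510, -0.4653], [0.6247, -0.6541, 0.4266], [-0.6247, -0.0908, 0.7756]], R = [[6.4031, -2.1864, 1.7179], [0.0000, 4.0273, -1.3021], [0.0000, 0.0000, 2.5206]]

e_1 = w_1/‖w_1‖ = (-3, 4, -4)/6.4031 = (-0.4685, 0.6247, -0.6247).
r_{12} = e_1·w_2 = -2.1864.
u_2 = w_2 + 2.1864·e_1 = (-3.0244, -2.6341, -0.3659).
‖u_2‖ = 4.0273, so e_2 = (-0.7510, -0.6541, -0.0908).
r_{13} = e_1·w_3 = 1.7179; r_{23} = e_2·w_3 = -1.3021.
u_3 = w_3 − 1.7179·e_1 + 1.3021·e_2 = (-1.1729, 1.0752, 1.9549).
‖u_3‖ = 2.5206, so e_3 = (-0.4653, 0.4266, 0.7756).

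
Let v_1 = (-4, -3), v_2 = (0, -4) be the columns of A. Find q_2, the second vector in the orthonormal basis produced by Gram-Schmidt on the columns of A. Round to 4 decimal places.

q_1 = v_1/‖v_1‖ = (-4, -3)/5.0000 = (-0.8000, -0.6000).
r_{12} = q_1·v_2 = 2.4000.
u_2 = v_2 − 2.4000·q_1 = (1.9200, -2.5600).
‖u_2‖ = 3.2000, so q_2 = (0.6000, -0.8000).

q_2 = (0.6000, -0.8000)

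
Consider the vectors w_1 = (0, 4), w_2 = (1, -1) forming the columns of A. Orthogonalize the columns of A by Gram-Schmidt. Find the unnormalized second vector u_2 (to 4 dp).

u_2 = (1.0000, 0.0000)

w_1 = (0, 4); ‖w_1‖ = 4.0000, so q_1 = (0.0000, 1.0000).
q_1·w_2 = 0.0000·1 + 1.0000·(-1) = -1.0000.
u_2 = w_2 + 1.0000·q_1 = (1.0000, 0.0000).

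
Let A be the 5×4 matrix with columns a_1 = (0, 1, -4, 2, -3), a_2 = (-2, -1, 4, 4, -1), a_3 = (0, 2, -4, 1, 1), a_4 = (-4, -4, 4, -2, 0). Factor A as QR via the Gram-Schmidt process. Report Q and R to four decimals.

a_1 = (0, 1, -4, 2, -3); ‖a_1‖ = 5.4772, so e_1 = (0.0000, 0.1826, -0.7303, 0.3651, -0.5477).
e_1·a_2 = 0.0000·(-2) + 0.1826·(-1) + (-0.7303)·4 + 0.3651·4 + (-0.5477)·(-1) = -1.0954.
u_2 = a_2 + 1.0954·e_1 = (-2.0000, -0.8000, 3.2000, 4.4000, -1.6000).
‖u_2‖ = 6.0663, so e_2 = (-0.3297, -0.1319, 0.5275, 0.7253, -0.2638).
e_1·a_3 = 0.0000·0 + 0.1826·2 + (-0.7303)·(-4) + 0.3651·1 + (-0.5477)·1 = 3.1038; e_2·a_3 = (-0.3297)·0 + (-0.1319)·2 + 0.5275·(-4) + 0.7253·1 + (-0.2638)·1 = -1.9122.
u_3 = a_3 − 3.1038·e_1 + 1.9122·e_2 = (-0.6304, 1.1812, -0.7246, 1.2536, 2.1957).
‖u_3‖ = 2.9513, so e_3 = (-0.2136, 0.4002, -0.2455, 0.4248, 0.7440).
e_1·a_4 = 0.0000·(-4) + 0.1826·(-4) + (-0.7303)·4 + 0.3651·(-2) + (-0.5477)·0 = -4.3818; e_2·a_4 = (-0.3297)·(-4) + (-0.1319)·(-4) + 0.5275·4 + 0.7253·(-2) + (-0.2638)·0 = 2.5056; e_3·a_4 = (-0.2136)·(-4) + 0.4002·(-4) + (-0.2455)·4 + 0.4248·(-2) + 0.7440·0 = -2.5781.
u_4 = a_4 + 4.3818·e_1 − 2.5056·e_2 + 2.5781·e_3 = (-3.7246, -1.8378, -1.1547, -1.1223, 0.1789).
‖u_4‖ = 4.4582, so e_4 = (-0.8355, -0.4122, -0.2590, -0.2517, 0.0401).

Q = [[0.0000, -0.3297, -0.2136, -0.8355], [0.1826, -0.1319, 0.4002, -0.4122], [-0.7303, 0.5275, -0.2455, -0.2590], [0.3651, 0.7253, 0.4248, -0.2517], [-0.5477, -0.2638, 0.7440, 0.0401]], R = [[5.4772, -1.0954, 3.1038, -4.3818], [0.0000, 6.0663, -1.9122, 2.5056], [0.0000, 0.0000, 2.9513, -2.5781], [0.0000, 0.0000, 0.0000, 4.4582]]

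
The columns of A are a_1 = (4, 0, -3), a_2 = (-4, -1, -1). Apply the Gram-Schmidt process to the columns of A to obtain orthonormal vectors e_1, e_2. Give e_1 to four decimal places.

a_1 = (4, 0, -3); ‖a_1‖ = 5.0000, so e_1 = (0.8000, 0.0000, -0.6000).

e_1 = (0.8000, 0.0000, -0.6000)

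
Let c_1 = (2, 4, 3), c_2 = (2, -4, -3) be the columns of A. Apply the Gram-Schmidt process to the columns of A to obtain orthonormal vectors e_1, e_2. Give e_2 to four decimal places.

c_1 = (2, 4, 3); ‖c_1‖ = 5.3852, so e_1 = (0.3714, 0.7428, 0.5571).
e_1·c_2 = 0.3714·2 + 0.7428·(-4) + 0.5571·(-3) = -3.8996.
u_2 = c_2 + 3.8996·e_1 = (3.4483, -1.1034, -0.8276).
‖u_2‖ = 3.7139, so e_2 = (0.9285, -0.2971, -0.2228).

e_2 = (0.9285, -0.2971, -0.2228)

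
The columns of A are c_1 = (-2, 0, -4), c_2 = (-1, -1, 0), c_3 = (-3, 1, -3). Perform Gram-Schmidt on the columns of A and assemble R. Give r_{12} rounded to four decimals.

c_1 = (-2, 0, -4); ‖c_1‖ = 4.4721, so e_1 = (-0.4472, 0.0000, -0.8944).
r_{12} = e_1·c_2 = 0.4472.

r_{12} = 0.4472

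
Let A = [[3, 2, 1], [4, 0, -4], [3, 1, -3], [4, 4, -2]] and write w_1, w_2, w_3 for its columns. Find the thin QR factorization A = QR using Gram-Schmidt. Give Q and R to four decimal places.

Q = [[0.4243, 0.1715, 0.8782], [0.5657, -0.6860, -0.0676], [0.4243, -0.1715, -0.3040], [0.5657, 0.6860, -0.3631]], R = [[7.0711, 3.5355, -4.2426], [0.0000, 2.9155, 2.0580], [0.0000, 0.0000, 2.7865]]

w_1 = (3, 4, 3, 4); ‖w_1‖ = 7.0711, so q_1 = (0.4243, 0.5657, 0.4243, 0.5657).
q_1·w_2 = 0.4243·2 + 0.5657·0 + 0.4243·1 + 0.5657·4 = 3.5355.
u_2 = w_2 − 3.5355·q_1 = (0.5000, -2.0000, -0.5000, 2.0000).
‖u_2‖ = 2.9155, so q_2 = (0.1715, -0.6860, -0.1715, 0.6860).
q_1·w_3 = 0.4243·1 + 0.5657·(-4) + 0.4243·(-3) + 0.5657·(-2) = -4.2426; q_2·w_3 = 0.1715·1 + (-0.6860)·(-4) + (-0.1715)·(-3) + 0.6860·(-2) = 2.0580.
u_3 = w_3 + 4.2426·q_1 − 2.0580·q_2 = (2.4471, -0.1882, -0.8471, -1.0118).
‖u_3‖ = 2.7865, so q_3 = (0.8782, -0.0676, -0.3040, -0.3631).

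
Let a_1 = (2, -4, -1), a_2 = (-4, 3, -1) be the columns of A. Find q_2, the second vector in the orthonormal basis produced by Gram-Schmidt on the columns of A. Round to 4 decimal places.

q_2 = (-0.7380, -0.2086, -0.6417)

a_1 = (2, -4, -1); ‖a_1‖ = 4.5826, so q_1 = (0.4364, -0.8729, -0.2182).
q_1·a_2 = 0.4364·(-4) + (-0.8729)·3 + (-0.2182)·(-1) = -4.1461.
u_2 = a_2 + 4.1461·q_1 = (-2.1905, -0.6190, -1.9048).
‖u_2‖ = 2.9681, so q_2 = (-0.7380, -0.2086, -0.6417).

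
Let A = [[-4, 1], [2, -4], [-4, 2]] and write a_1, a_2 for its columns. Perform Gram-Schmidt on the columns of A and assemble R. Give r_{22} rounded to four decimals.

e_1 = a_1/‖a_1‖ = (-4, 2, -4)/6.0000 = (-0.6667, 0.3333, -0.6667).
r_{12} = e_1·a_2 = -3.3333.
u_2 = a_2 + 3.3333·e_1 = (-1.2222, -2.8889, -0.2222).
r_{22} = ‖u_2‖ = 3.1447.

r_{22} = 3.1447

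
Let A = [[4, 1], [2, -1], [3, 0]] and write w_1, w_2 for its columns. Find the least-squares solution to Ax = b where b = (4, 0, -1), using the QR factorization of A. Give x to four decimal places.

x = (0.3333, 1.6667)

q_1 = w_1/‖w_1‖ = (4, 2, 3)/5.3852 = (0.7428, 0.3714, 0.5571).
r_{12} = q_1·w_2 = 0.3714.
u_2 = w_2 − 0.3714·q_1 = (0.7241, -1.1379, -0.2069).
‖u_2‖ = 1.3646, so q_2 = (0.5307, -0.8339, -0.1516).
Qᵀb = (2.4140, 2.2743).
Back-substitute: x_2 = 2.2743/1.3646 = 1.6667.
x_1 = (2.4140 − 0.3714·1.6667)/5.3852 = 0.3333.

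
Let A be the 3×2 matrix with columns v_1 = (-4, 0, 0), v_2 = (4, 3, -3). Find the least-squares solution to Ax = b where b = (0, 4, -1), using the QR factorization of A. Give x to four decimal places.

v_1 = (-4, 0, 0); ‖v_1‖ = 4.0000, so q_1 = (-1.0000, 0.0000, 0.0000).
q_1·v_2 = (-1.0000)·4 + 0.0000·3 + 0.0000·(-3) = -4.0000.
u_2 = v_2 + 4.0000·q_1 = (0.0000, 3.0000, -3.0000).
‖u_2‖ = 4.2426, so q_2 = (0.0000, 0.7071, -0.7071).
Qᵀb = (0.0000, 3.5355).
Back-substitute: x_2 = 3.5355/4.2426 = 0.8333.
x_1 = (0.0000 + 4.0000·0.8333)/4.0000 = 0.8333.

x = (0.8333, 0.8333)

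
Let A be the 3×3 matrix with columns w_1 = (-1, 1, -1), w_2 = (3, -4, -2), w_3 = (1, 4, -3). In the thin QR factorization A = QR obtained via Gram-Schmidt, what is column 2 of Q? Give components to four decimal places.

e_2 = (0.2933, -0.5133, -0.8066)

w_1 = (-1, 1, -1); ‖w_1‖ = 1.7321, so e_1 = (-0.5774, 0.5774, -0.5774).
e_1·w_2 = (-0.5774)·3 + 0.5774·(-4) + (-0.5774)·(-2) = -2.8868.
u_2 = w_2 + 2.8868·e_1 = (1.3333, -2.3333, -3.6667).
‖u_2‖ = 4.5461, so e_2 = (0.2933, -0.5133, -0.8066).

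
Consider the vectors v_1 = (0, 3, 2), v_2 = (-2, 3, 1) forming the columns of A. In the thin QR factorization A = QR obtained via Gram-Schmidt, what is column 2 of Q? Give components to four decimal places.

q_2 = (-0.9233, 0.2131, -0.3196)

v_1 = (0, 3, 2); ‖v_1‖ = 3.6056, so q_1 = (0.0000, 0.8321, 0.5547).
q_1·v_2 = 0.0000·(-2) + 0.8321·3 + 0.5547·1 = 3.0509.
u_2 = v_2 − 3.0509·q_1 = (-2.0000, 0.4615, -0.6923).
‖u_2‖ = 2.1662, so q_2 = (-0.9233, 0.2131, -0.3196).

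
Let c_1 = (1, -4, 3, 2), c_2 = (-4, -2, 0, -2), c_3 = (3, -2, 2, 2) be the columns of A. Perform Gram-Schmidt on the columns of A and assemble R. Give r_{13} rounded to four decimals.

r_{13} = 3.8341

c_1 = (1, -4, 3, 2); ‖c_1‖ = 5.4772, so q_1 = (0.1826, -0.7303, 0.5477, 0.3651).
r_{13} = q_1·c_3 = 3.8341.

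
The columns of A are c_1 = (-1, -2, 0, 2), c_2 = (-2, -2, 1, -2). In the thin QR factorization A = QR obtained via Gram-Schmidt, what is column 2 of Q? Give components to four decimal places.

c_1 = (-1, -2, 0, 2); ‖c_1‖ = 3.0000, so e_1 = (-0.3333, -0.6667, 0.0000, 0.6667).
e_1·c_2 = (-0.3333)·(-2) + (-0.6667)·(-2) + 0.0000·1 + 0.6667·(-2) = 0.6667.
u_2 = c_2 − 0.6667·e_1 = (-1.7778, -1.5556, 1.0000, -2.4444).
‖u_2‖ = 3.5434, so e_2 = (-0.5017, -0.4390, 0.2822, -0.6899).

e_2 = (-0.5017, -0.4390, 0.2822, -0.6899)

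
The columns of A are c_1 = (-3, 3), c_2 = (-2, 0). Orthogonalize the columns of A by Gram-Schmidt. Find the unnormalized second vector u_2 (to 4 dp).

q_1 = c_1/‖c_1‖ = (-3, 3)/4.2426 = (-0.7071, 0.7071).
r_{12} = q_1·c_2 = 1.4142.
u_2 = c_2 − 1.4142·q_1 = (-1.0000, -1.0000).

u_2 = (-1.0000, -1.0000)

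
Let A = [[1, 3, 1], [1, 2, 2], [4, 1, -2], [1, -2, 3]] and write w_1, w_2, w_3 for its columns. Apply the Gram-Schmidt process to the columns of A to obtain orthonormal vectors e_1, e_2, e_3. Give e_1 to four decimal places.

e_1 = w_1/‖w_1‖ = (1, 1, 4, 1)/4.3589 = (0.2294, 0.2294, 0.9177, 0.2294).

e_1 = (0.2294, 0.2294, 0.9177, 0.2294)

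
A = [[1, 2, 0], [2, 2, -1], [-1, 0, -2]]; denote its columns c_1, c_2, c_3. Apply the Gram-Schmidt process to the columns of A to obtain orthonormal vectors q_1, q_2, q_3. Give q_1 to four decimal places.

c_1 = (1, 2, -1); ‖c_1‖ = 2.4495, so q_1 = (0.4082, 0.8165, -0.4082).

q_1 = (0.4082, 0.8165, -0.4082)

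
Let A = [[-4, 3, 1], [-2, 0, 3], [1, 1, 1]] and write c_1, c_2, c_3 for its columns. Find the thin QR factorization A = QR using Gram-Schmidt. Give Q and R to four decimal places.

Q = [[-0.8729, 0.4395, -0.2120], [-0.4364, -0.5089, 0.7420], [0.2182, 0.7402, 0.6360]], R = [[4.5826, -2.4004, -1.9640], [0.0000, 2.0587, -0.3470], [0.0000, 0.0000, 2.6500]]

q_1 = c_1/‖c_1‖ = (-4, -2, 1)/4.5826 = (-0.8729, -0.4364, 0.2182).
r_{12} = q_1·c_2 = -2.4004.
u_2 = c_2 + 2.4004·q_1 = (0.9048, -1.0476, 1.5238).
‖u_2‖ = 2.0587, so q_2 = (0.4395, -0.5089, 0.7402).
r_{13} = q_1·c_3 = -1.9640; r_{23} = q_2·c_3 = -0.3470.
u_3 = c_3 + 1.9640·q_1 + 0.3470·q_2 = (-0.5618, 1.9663, 1.6854).
‖u_3‖ = 2.6500, so q_3 = (-0.2120, 0.7420, 0.6360).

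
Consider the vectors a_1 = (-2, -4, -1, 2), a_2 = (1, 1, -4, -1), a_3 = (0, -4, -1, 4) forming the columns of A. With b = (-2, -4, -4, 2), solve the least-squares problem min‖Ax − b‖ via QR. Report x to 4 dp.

a_1 = (-2, -4, -1, 2); ‖a_1‖ = 5.0000, so q_1 = (-0.4000, -0.8000, -0.2000, 0.4000).
q_1·a_2 = (-0.4000)·1 + (-0.8000)·1 + (-0.2000)·(-4) + 0.4000·(-1) = -0.8000.
u_2 = a_2 + 0.8000·q_1 = (0.6800, 0.3600, -4.1600, -0.6800).
‖u_2‖ = 4.2849, so q_2 = (0.1587, 0.0840, -0.9709, -0.1587).
q_1·a_3 = (-0.4000)·0 + (-0.8000)·(-4) + (-0.2000)·(-1) + 0.4000·4 = 5.0000; q_2·a_3 = 0.1587·0 + 0.0840·(-4) + (-0.9709)·(-1) + (-0.1587)·4 = 0.0000.
u_3 = a_3 − 5.0000·q_1 − 0.0000·q_2 = (2.0000, 0.0000, 0.0000, 2.0000).
‖u_3‖ = 2.8284, so q_3 = (0.7071, 0.0000, 0.0000, 0.7071).
Qᵀb = (5.6000, 2.9126, 0.0000).
Back-substitute: x_3 = 0.0000/2.8284 = 0.0000.
x_2 = (2.9126 − 0.0000·0.0000)/4.2849 = 0.6797.
x_1 = (5.6000 + 0.8000·0.6797 − 5.0000·0.0000)/5.0000 = 1.2288.

x = (1.2288, 0.6797, 0.0000)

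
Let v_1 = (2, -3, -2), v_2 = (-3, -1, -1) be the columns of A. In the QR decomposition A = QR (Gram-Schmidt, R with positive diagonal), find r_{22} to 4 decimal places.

r_{22} = 3.3077

v_1 = (2, -3, -2); ‖v_1‖ = 4.1231, so q_1 = (0.4851, -0.7276, -0.4851).
q_1·v_2 = 0.4851·(-3) + (-0.7276)·(-1) + (-0.4851)·(-1) = -0.2425.
u_2 = v_2 + 0.2425·q_1 = (-2.8824, -1.1765, -1.1176).
r_{22} = ‖u_2‖ = 3.3077.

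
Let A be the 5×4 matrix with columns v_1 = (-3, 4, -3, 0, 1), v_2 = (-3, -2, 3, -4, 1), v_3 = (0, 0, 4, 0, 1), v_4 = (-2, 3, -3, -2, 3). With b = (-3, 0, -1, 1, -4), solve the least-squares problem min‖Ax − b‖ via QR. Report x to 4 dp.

x = (1.5940, 0.6012, -0.8289, -1.7566)

e_1 = v_1/‖v_1‖ = (-3, 4, -3, 0, 1)/5.9161 = (-0.5071, 0.6761, -0.5071, 0.0000, 0.1690).
r_{12} = e_1·v_2 = -1.1832.
u_2 = v_2 + 1.1832·e_1 = (-3.6000, -1.2000, 2.4000, -4.0000, 1.2000).
‖u_2‖ = 6.1319, so e_2 = (-0.5871, -0.1957, 0.3914, -0.6523, 0.1957).
r_{13} = e_1·v_3 = -1.8593; r_{23} = e_2·v_3 = 1.7613.
u_3 = v_3 + 1.8593·e_1 − 1.7613·e_2 = (0.0912, 1.6018, 2.3678, 1.1489, 0.9696).
‖u_3‖ = 3.2312, so e_3 = (0.0282, 0.4957, 0.7328, 0.3556, 0.3001).
r_{14} = e_1·v_4 = 5.0709; r_{24} = e_2·v_4 = 1.3047; r_{34} = e_3·v_4 = -0.5785.
u_4 = v_4 − 5.0709·e_1 − 1.3047·e_2 + 0.5785·e_3 = (1.3537, 0.1135, -0.5153, -0.9432, 2.0611).
‖u_4‖ = 2.6924, so e_4 = (0.5028, 0.0422, -0.1914, -0.3503, 0.7655).
Qᵀb = (1.3522, -0.0652, -1.6622, -4.7295).
Back-substitute: x_4 = -4.7295/2.6924 = -1.7566.
x_3 = (-1.6622 + 0.5785·(-1.7566))/3.2312 = -0.8289.
x_2 = (-0.0652 − 1.7613·(-0.8289) − 1.3047·(-1.7566))/6.1319 = 0.6012.
x_1 = (1.3522 + 1.1832·0.6012 + 1.8593·(-0.8289) − 5.0709·(-1.7566))/5.9161 = 1.5940.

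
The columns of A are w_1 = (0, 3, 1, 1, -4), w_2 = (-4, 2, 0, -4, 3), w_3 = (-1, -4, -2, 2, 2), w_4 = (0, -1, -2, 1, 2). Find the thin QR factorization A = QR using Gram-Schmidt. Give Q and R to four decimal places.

Q = [[0.0000, -0.6224, -0.7331, 0.2543], [0.5774, 0.4841, -0.2448, 0.5685], [0.1925, 0.0576, -0.3632, -0.6496], [0.1925, -0.5648, 0.4982, 0.2805], [-0.7698, 0.2363, -0.1499, 0.3341]], R = [[5.1962, -1.9245, -3.8490, -2.3094], [0.0000, 6.4262, -2.0864, -0.6916], [0.0000, 0.0000, 3.1356, 1.1698], [0.0000, 0.0000, 0.0000, 1.6792]]

w_1 = (0, 3, 1, 1, -4); ‖w_1‖ = 5.1962, so q_1 = (0.0000, 0.5774, 0.1925, 0.1925, -0.7698).
q_1·w_2 = 0.0000·(-4) + 0.5774·2 + 0.1925·0 + 0.1925·(-4) + (-0.7698)·3 = -1.9245.
u_2 = w_2 + 1.9245·q_1 = (-4.0000, 3.1111, 0.3704, -3.6296, 1.5185).
‖u_2‖ = 6.4262, so q_2 = (-0.6224, 0.4841, 0.0576, -0.5648, 0.2363).
q_1·w_3 = 0.0000·(-1) + 0.5774·(-4) + 0.1925·(-2) + 0.1925·2 + (-0.7698)·2 = -3.8490; q_2·w_3 = (-0.6224)·(-1) + 0.4841·(-4) + 0.0576·(-2) + (-0.5648)·2 + 0.2363·2 = -2.0864.
u_3 = w_3 + 3.8490·q_1 + 2.0864·q_2 = (-2.2987, -0.7677, -1.1390, 1.5623, -0.4700).
‖u_3‖ = 3.1356, so q_3 = (-0.7331, -0.2448, -0.3632, 0.4982, -0.1499).
q_1·w_4 = 0.0000·0 + 0.5774·(-1) + 0.1925·(-2) + 0.1925·1 + (-0.7698)·2 = -2.3094; q_2·w_4 = (-0.6224)·0 + 0.4841·(-1) + 0.0576·(-2) + (-0.5648)·1 + 0.2363·2 = -0.6916; q_3·w_4 = (-0.7331)·0 + (-0.2448)·(-1) + (-0.3632)·(-2) + 0.4982·1 + (-0.1499)·2 = 1.1698.
u_4 = w_4 + 2.3094·q_1 + 0.6916·q_2 − 1.1698·q_3 = (0.4271, 0.9546, -1.0908, 0.4709, 0.5610).
‖u_4‖ = 1.6792, so q_4 = (0.2543, 0.5685, -0.6496, 0.2805, 0.3341).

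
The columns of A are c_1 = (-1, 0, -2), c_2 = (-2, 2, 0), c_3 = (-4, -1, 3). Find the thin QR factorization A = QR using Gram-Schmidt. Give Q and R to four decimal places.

Q = [[-0.4472, -0.5963, -0.6667], [0.0000, 0.7454, -0.6667], [-0.8944, 0.2981, 0.3333]], R = [[2.2361, 0.8944, -0.8944], [0.0000, 2.6833, 2.5342], [0.0000, 0.0000, 4.3333]]

c_1 = (-1, 0, -2); ‖c_1‖ = 2.2361, so e_1 = (-0.4472, 0.0000, -0.8944).
e_1·c_2 = (-0.4472)·(-2) + 0.0000·2 + (-0.8944)·0 = 0.8944.
u_2 = c_2 − 0.8944·e_1 = (-1.6000, 2.0000, 0.8000).
‖u_2‖ = 2.6833, so e_2 = (-0.5963, 0.7454, 0.2981).
e_1·c_3 = (-0.4472)·(-4) + 0.0000·(-1) + (-0.8944)·3 = -0.8944; e_2·c_3 = (-0.5963)·(-4) + 0.7454·(-1) + 0.2981·3 = 2.5342.
u_3 = c_3 + 0.8944·e_1 − 2.5342·e_2 = (-2.8889, -2.8889, 1.4444).
‖u_3‖ = 4.3333, so e_3 = (-0.6667, -0.6667, 0.3333).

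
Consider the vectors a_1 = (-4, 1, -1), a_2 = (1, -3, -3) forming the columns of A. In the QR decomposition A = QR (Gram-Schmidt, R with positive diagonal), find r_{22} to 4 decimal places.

r_{22} = 4.2557

a_1 = (-4, 1, -1); ‖a_1‖ = 4.2426, so e_1 = (-0.9428, 0.2357, -0.2357).
e_1·a_2 = (-0.9428)·1 + 0.2357·(-3) + (-0.2357)·(-3) = -0.9428.
u_2 = a_2 + 0.9428·e_1 = (0.1111, -2.7778, -3.2222).
r_{22} = ‖u_2‖ = 4.2557.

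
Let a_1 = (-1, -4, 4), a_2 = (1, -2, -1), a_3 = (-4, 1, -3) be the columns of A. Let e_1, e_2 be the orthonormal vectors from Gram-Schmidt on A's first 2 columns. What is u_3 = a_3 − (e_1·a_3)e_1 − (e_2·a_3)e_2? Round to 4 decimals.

e_1 = a_1/‖a_1‖ = (-1, -4, 4)/5.7446 = (-0.1741, -0.6963, 0.6963).
r_{12} = e_1·a_2 = 0.5222.
u_2 = a_2 − 0.5222·e_1 = (1.0909, -1.6364, -1.3636).
‖u_2‖ = 2.3932, so e_2 = (0.4558, -0.6838, -0.5698).
r_{13} = e_1·a_3 = -2.0889; r_{23} = e_2·a_3 = -0.7977.
u_3 = a_3 + 2.0889·e_1 + 0.7977·e_2 = (-4.0000, -1.0000, -2.0000).

u_3 = (-4.0000, -1.0000, -2.0000)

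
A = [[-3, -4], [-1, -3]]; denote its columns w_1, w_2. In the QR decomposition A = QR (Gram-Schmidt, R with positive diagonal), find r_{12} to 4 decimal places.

r_{12} = 4.7434

w_1 = (-3, -1); ‖w_1‖ = 3.1623, so e_1 = (-0.9487, -0.3162).
r_{12} = e_1·w_2 = 4.7434.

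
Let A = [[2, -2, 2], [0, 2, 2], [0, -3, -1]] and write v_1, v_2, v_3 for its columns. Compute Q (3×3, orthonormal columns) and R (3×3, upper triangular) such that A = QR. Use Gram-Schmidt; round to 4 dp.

v_1 = (2, 0, 0); ‖v_1‖ = 2.0000, so e_1 = (1.0000, 0.0000, 0.0000).
e_1·v_2 = 1.0000·(-2) + 0.0000·2 + 0.0000·(-3) = -2.0000.
u_2 = v_2 + 2.0000·e_1 = (0.0000, 2.0000, -3.0000).
‖u_2‖ = 3.6056, so e_2 = (0.0000, 0.5547, -0.8321).
e_1·v_3 = 1.0000·2 + 0.0000·2 + 0.0000·(-1) = 2.0000; e_2·v_3 = 0.0000·2 + 0.5547·2 + (-0.8321)·(-1) = 1.9415.
u_3 = v_3 − 2.0000·e_1 − 1.9415·e_2 = (0.0000, 0.9231, 0.6154).
‖u_3‖ = 1.1094, so e_3 = (0.0000, 0.8321, 0.5547).

Q = [[1.0000, 0.0000, 0.0000], [0.0000, 0.5547, 0.8321], [0.0000, -0.8321, 0.5547]], R = [[2.0000, -2.0000, 2.0000], [0.0000, 3.6056, 1.9415], [0.0000, 0.0000, 1.1094]]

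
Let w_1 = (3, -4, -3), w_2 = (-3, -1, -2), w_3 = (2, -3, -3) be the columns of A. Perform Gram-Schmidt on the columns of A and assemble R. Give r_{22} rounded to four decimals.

r_{22} = 3.7377

w_1 = (3, -4, -3); ‖w_1‖ = 5.8310, so q_1 = (0.5145, -0.6860, -0.5145).
q_1·w_2 = 0.5145·(-3) + (-0.6860)·(-1) + (-0.5145)·(-2) = 0.1715.
u_2 = w_2 − 0.1715·q_1 = (-3.0882, -0.8824, -1.9118).
r_{22} = ‖u_2‖ = 3.7377.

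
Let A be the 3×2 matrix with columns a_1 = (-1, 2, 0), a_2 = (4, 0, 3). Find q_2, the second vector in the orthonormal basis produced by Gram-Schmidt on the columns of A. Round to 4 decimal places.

q_2 = (0.6854, 0.3427, 0.6425)

a_1 = (-1, 2, 0); ‖a_1‖ = 2.2361, so q_1 = (-0.4472, 0.8944, 0.0000).
q_1·a_2 = (-0.4472)·4 + 0.8944·0 + 0.0000·3 = -1.7889.
u_2 = a_2 + 1.7889·q_1 = (3.2000, 1.6000, 3.0000).
‖u_2‖ = 4.6690, so q_2 = (0.6854, 0.3427, 0.6425).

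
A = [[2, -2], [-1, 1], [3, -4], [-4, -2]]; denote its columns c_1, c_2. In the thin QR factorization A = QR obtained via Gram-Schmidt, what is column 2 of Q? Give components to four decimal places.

q_2 = (-0.2965, 0.1482, -0.6565, -0.6776)

q_1 = c_1/‖c_1‖ = (2, -1, 3, -4)/5.4772 = (0.3651, -0.1826, 0.5477, -0.7303).
r_{12} = q_1·c_2 = -1.6432.
u_2 = c_2 + 1.6432·q_1 = (-1.4000, 0.7000, -3.1000, -3.2000).
‖u_2‖ = 4.7223, so q_2 = (-0.2965, 0.1482, -0.6565, -0.6776).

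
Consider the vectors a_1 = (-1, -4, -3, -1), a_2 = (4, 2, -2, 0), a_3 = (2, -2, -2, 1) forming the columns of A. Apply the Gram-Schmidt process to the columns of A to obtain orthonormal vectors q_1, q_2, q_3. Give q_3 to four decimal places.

a_1 = (-1, -4, -3, -1); ‖a_1‖ = 5.1962, so q_1 = (-0.1925, -0.7698, -0.5774, -0.1925).
q_1·a_2 = (-0.1925)·4 + (-0.7698)·2 + (-0.5774)·(-2) + (-0.1925)·0 = -1.1547.
u_2 = a_2 + 1.1547·q_1 = (3.7778, 1.1111, -2.6667, -0.2222).
‖u_2‖ = 4.7610, so q_2 = (0.7935, 0.2334, -0.5601, -0.0467).
q_1·a_3 = (-0.1925)·2 + (-0.7698)·(-2) + (-0.5774)·(-2) + (-0.1925)·1 = 2.1170; q_2·a_3 = 0.7935·2 + 0.2334·(-2) + (-0.5601)·(-2) + (-0.0467)·1 = 2.1938.
u_3 = a_3 − 2.1170·q_1 − 2.1938·q_2 = (0.6667, -0.8824, 0.4510, 1.5098).
‖u_3‖ = 1.9251, so q_3 = (0.3463, -0.4583, 0.2343, 0.7843).

q_3 = (0.3463, -0.4583, 0.2343, 0.7843)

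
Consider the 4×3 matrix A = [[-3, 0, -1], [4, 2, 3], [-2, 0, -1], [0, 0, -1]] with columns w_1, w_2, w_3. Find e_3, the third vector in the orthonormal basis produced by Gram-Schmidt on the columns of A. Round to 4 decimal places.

w_1 = (-3, 4, -2, 0); ‖w_1‖ = 5.3852, so e_1 = (-0.5571, 0.7428, -0.3714, 0.0000).
e_1·w_2 = (-0.5571)·0 + 0.7428·2 + (-0.3714)·0 + 0.0000·0 = 1.4856.
u_2 = w_2 − 1.4856·e_1 = (0.8276, 0.8966, 0.5517, 0.0000).
‖u_2‖ = 1.3391, so e_2 = (0.6180, 0.6695, 0.4120, 0.0000).
e_1·w_3 = (-0.5571)·(-1) + 0.7428·3 + (-0.3714)·(-1) + 0.0000·(-1) = 3.1568; e_2·w_3 = 0.6180·(-1) + 0.6695·3 + 0.4120·(-1) + 0.0000·(-1) = 0.9785.
u_3 = w_3 − 3.1568·e_1 − 0.9785·e_2 = (0.1538, 0.0000, -0.2308, -1.0000).
‖u_3‖ = 1.0377, so e_3 = (0.1482, 0.0000, -0.2224, -0.9636).

e_3 = (0.1482, 0.0000, -0.2224, -0.9636)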